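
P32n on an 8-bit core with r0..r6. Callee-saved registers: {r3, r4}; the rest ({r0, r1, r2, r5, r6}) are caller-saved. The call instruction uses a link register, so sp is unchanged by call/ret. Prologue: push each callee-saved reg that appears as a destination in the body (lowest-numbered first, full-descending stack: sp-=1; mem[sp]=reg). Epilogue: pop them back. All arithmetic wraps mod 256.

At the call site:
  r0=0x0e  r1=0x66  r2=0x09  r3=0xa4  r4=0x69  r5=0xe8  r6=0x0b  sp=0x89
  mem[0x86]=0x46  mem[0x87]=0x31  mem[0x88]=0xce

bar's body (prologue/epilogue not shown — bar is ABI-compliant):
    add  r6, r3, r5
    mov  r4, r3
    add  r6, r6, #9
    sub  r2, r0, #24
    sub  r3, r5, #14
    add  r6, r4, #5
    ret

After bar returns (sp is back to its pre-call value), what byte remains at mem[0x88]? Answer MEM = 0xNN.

MEM = 0xa4

prologue: push r3 → mem[0x88]=0xa4, sp=0x88
prologue: push r4 → mem[0x87]=0x69, sp=0x87
body[0] add  r6, r3, r5 → r6=0x8c
body[1] mov  r4, r3 → r4=0xa4
body[2] add  r6, r6, #9 → r6=0x95
body[3] sub  r2, r0, #24 → r2=0xf6
body[4] sub  r3, r5, #14 → r3=0xda
body[5] add  r6, r4, #5 → r6=0xa9
epilogue: pop r4=0x69, sp=0x88
epilogue: pop r3=0xa4, sp=0x89
prologue pushed ['r3', 'r4'] at ['0x88', '0x87']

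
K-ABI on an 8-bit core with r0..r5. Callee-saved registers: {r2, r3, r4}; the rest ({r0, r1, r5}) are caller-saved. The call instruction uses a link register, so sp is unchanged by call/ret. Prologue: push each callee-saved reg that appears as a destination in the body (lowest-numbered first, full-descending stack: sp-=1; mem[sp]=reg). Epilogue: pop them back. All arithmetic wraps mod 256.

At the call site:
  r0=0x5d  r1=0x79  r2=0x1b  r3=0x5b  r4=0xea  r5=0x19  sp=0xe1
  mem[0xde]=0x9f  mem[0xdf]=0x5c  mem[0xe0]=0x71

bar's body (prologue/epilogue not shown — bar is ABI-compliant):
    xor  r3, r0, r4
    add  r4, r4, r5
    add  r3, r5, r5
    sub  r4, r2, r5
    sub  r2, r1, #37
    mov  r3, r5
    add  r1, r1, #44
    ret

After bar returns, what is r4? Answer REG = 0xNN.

prologue: push r2 -> mem[0xe0]=0x1b, sp=0xe0
prologue: push r3 -> mem[0xdf]=0x5b, sp=0xdf
prologue: push r4 -> mem[0xde]=0xea, sp=0xde
body[0] xor  r3, r0, r4 -> r3=0xb7
body[1] add  r4, r4, r5 -> r4=0x03
body[2] add  r3, r5, r5 -> r3=0x32
body[3] sub  r4, r2, r5 -> r4=0x02
body[4] sub  r2, r1, #37 -> r2=0x54
body[5] mov  r3, r5 -> r3=0x19
body[6] add  r1, r1, #44 -> r1=0xa5
epilogue: pop r4=0xea, sp=0xdf
epilogue: pop r3=0x5b, sp=0xe0
epilogue: pop r2=0x1b, sp=0xe1
r4 is callee-saved -> restored

REG = 0xea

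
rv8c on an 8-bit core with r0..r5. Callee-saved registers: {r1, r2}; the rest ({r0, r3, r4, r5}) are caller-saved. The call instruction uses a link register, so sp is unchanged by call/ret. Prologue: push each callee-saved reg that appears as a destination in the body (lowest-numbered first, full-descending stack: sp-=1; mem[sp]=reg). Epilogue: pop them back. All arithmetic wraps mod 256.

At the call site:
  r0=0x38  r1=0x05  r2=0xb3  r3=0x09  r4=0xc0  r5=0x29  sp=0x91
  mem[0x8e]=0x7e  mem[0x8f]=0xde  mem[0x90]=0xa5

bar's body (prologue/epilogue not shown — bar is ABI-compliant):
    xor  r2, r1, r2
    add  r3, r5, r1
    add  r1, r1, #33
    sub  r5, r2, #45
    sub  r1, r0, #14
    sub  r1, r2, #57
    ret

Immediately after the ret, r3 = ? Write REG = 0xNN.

prologue: push r1 → mem[0x90]=0x05, sp=0x90
prologue: push r2 → mem[0x8f]=0xb3, sp=0x8f
body[0] xor  r2, r1, r2 → r2=0xb6
body[1] add  r3, r5, r1 → r3=0x2e
body[2] add  r1, r1, #33 → r1=0x26
body[3] sub  r5, r2, #45 → r5=0x89
body[4] sub  r1, r0, #14 → r1=0x2a
body[5] sub  r1, r2, #57 → r1=0x7d
epilogue: pop r2=0xb3, sp=0x90
epilogue: pop r1=0x05, sp=0x91
r3 is caller-saved → body value

REG = 0x2e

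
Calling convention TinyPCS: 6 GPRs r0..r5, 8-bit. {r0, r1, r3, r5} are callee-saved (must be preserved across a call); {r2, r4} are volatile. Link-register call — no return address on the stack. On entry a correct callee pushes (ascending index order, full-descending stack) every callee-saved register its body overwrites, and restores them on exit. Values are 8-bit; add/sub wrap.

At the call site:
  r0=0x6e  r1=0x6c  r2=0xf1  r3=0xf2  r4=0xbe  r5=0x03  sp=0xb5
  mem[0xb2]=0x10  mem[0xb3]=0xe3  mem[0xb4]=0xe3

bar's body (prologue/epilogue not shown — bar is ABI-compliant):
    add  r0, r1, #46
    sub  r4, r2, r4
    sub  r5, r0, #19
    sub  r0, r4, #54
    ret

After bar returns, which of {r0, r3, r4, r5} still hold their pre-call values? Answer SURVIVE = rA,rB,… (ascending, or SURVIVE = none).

prologue: push r0 → mem[0xb4]=0x6e, sp=0xb4
prologue: push r5 → mem[0xb3]=0x03, sp=0xb3
body[0] add  r0, r1, #46 → r0=0x9a
body[1] sub  r4, r2, r4 → r4=0x33
body[2] sub  r5, r0, #19 → r5=0x87
body[3] sub  r0, r4, #54 → r0=0xfd
epilogue: pop r5=0x03, sp=0xb4
epilogue: pop r0=0x6e, sp=0xb5
r0: callee-saved, written=True
r3: callee-saved, written=False
r4: caller-saved, written=True
r5: callee-saved, written=True

SURVIVE = r0,r3,r5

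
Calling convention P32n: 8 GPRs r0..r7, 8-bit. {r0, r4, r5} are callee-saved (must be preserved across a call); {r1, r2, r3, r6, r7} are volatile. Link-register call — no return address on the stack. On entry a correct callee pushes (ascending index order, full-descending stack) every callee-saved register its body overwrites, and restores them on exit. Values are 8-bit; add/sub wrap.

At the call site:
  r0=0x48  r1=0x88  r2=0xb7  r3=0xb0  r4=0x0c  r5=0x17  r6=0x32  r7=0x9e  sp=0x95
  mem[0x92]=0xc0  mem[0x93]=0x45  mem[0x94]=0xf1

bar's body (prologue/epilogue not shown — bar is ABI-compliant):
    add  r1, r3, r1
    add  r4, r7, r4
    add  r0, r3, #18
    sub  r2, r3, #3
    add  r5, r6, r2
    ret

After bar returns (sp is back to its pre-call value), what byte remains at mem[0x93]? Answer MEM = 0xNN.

MEM = 0x0c

prologue: push r0 -> mem[0x94]=0x48, sp=0x94
prologue: push r4 -> mem[0x93]=0x0c, sp=0x93
prologue: push r5 -> mem[0x92]=0x17, sp=0x92
body[0] add  r1, r3, r1 -> r1=0x38
body[1] add  r4, r7, r4 -> r4=0xaa
body[2] add  r0, r3, #18 -> r0=0xc2
body[3] sub  r2, r3, #3 -> r2=0xad
body[4] add  r5, r6, r2 -> r5=0xdf
epilogue: pop r5=0x17, sp=0x93
epilogue: pop r4=0x0c, sp=0x94
epilogue: pop r0=0x48, sp=0x95
prologue pushed ['r0', 'r4', 'r5'] at ['0x94', '0x93', '0x92']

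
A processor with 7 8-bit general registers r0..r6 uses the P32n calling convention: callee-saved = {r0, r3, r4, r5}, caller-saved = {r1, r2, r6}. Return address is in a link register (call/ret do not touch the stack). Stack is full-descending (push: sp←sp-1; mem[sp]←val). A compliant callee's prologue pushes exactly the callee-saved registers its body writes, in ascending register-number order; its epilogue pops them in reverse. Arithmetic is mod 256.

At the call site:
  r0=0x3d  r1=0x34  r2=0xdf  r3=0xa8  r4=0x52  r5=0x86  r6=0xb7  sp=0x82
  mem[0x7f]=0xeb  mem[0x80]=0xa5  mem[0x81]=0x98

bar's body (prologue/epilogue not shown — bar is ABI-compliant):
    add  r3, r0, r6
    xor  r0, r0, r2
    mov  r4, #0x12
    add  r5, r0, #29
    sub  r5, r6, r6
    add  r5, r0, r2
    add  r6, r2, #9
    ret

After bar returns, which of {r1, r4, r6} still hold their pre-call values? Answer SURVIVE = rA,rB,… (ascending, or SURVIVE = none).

SURVIVE = r1,r4

prologue: push r0 → mem[0x81]=0x3d, sp=0x81
prologue: push r3 → mem[0x80]=0xa8, sp=0x80
prologue: push r4 → mem[0x7f]=0x52, sp=0x7f
prologue: push r5 → mem[0x7e]=0x86, sp=0x7e
body[0] add  r3, r0, r6 → r3=0xf4
body[1] xor  r0, r0, r2 → r0=0xe2
body[2] mov  r4, #0x12 → r4=0x12
body[3] add  r5, r0, #29 → r5=0xff
body[4] sub  r5, r6, r6 → r5=0x00
body[5] add  r5, r0, r2 → r5=0xc1
body[6] add  r6, r2, #9 → r6=0xe8
epilogue: pop r5=0x86, sp=0x7f
epilogue: pop r4=0x52, sp=0x80
epilogue: pop r3=0xa8, sp=0x81
epilogue: pop r0=0x3d, sp=0x82
r1: caller-saved, written=False
r4: callee-saved, written=True
r6: caller-saved, written=True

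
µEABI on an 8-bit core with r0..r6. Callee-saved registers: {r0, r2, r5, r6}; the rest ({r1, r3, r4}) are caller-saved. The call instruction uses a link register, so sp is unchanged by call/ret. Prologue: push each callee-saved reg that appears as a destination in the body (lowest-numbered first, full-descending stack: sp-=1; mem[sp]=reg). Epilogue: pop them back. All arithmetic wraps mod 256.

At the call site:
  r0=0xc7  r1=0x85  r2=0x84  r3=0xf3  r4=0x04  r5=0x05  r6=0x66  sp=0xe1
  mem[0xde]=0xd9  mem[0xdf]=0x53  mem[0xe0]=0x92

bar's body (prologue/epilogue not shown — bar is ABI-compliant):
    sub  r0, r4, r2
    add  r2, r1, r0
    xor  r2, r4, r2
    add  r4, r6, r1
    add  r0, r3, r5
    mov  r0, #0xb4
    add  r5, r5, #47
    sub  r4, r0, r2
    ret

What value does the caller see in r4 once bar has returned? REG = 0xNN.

REG = 0xb3

prologue: push r0 -> mem[0xe0]=0xc7, sp=0xe0
prologue: push r2 -> mem[0xdf]=0x84, sp=0xdf
prologue: push r5 -> mem[0xde]=0x05, sp=0xde
body[0] sub  r0, r4, r2 -> r0=0x80
body[1] add  r2, r1, r0 -> r2=0x05
body[2] xor  r2, r4, r2 -> r2=0x01
body[3] add  r4, r6, r1 -> r4=0xeb
body[4] add  r0, r3, r5 -> r0=0xf8
body[5] mov  r0, #0xb4 -> r0=0xb4
body[6] add  r5, r5, #47 -> r5=0x34
body[7] sub  r4, r0, r2 -> r4=0xb3
epilogue: pop r5=0x05, sp=0xdf
epilogue: pop r2=0x84, sp=0xe0
epilogue: pop r0=0xc7, sp=0xe1
r4 is caller-saved -> body value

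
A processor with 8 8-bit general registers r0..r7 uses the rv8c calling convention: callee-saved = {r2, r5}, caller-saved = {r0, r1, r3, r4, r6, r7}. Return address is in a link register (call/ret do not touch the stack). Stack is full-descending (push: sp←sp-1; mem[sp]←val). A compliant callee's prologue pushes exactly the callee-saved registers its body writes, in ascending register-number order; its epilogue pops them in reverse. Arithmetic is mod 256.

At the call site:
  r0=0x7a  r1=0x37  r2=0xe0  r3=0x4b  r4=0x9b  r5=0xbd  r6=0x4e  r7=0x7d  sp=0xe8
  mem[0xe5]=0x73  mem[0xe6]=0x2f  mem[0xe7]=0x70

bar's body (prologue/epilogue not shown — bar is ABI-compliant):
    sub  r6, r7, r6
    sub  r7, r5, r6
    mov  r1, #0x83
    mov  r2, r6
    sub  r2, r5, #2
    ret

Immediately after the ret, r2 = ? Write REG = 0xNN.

REG = 0xe0

prologue: push r2 -> mem[0xe7]=0xe0, sp=0xe7
body[0] sub  r6, r7, r6 -> r6=0x2f
body[1] sub  r7, r5, r6 -> r7=0x8e
body[2] mov  r1, #0x83 -> r1=0x83
body[3] mov  r2, r6 -> r2=0x2f
body[4] sub  r2, r5, #2 -> r2=0xbb
epilogue: pop r2=0xe0, sp=0xe8
r2 is callee-saved -> restored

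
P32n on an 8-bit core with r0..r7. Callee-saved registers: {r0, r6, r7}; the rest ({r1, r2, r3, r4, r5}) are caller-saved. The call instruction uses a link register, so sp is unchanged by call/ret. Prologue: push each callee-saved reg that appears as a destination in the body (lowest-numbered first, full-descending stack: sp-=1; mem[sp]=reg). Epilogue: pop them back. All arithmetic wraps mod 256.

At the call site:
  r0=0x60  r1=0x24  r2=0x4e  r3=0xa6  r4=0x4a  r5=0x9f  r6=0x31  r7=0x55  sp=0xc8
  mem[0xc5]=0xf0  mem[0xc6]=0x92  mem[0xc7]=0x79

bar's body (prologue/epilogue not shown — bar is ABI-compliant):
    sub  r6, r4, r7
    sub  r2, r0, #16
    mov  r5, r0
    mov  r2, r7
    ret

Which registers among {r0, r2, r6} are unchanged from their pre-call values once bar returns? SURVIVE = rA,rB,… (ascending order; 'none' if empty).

SURVIVE = r0,r6

prologue: push r6 → mem[0xc7]=0x31, sp=0xc7
body[0] sub  r6, r4, r7 → r6=0xf5
body[1] sub  r2, r0, #16 → r2=0x50
body[2] mov  r5, r0 → r5=0x60
body[3] mov  r2, r7 → r2=0x55
epilogue: pop r6=0x31, sp=0xc8
r0: callee-saved, written=False
r2: caller-saved, written=True
r6: callee-saved, written=True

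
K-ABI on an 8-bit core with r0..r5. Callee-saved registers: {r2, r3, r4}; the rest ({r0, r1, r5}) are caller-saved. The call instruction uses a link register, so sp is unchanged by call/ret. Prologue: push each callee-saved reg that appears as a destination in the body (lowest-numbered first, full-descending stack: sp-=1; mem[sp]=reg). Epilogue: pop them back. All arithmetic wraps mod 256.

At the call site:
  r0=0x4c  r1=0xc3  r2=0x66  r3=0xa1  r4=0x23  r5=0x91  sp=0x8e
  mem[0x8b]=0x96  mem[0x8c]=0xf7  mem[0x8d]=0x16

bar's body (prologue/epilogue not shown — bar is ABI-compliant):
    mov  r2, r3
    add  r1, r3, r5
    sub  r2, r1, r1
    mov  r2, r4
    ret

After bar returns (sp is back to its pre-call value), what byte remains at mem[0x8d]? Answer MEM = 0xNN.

prologue: push r2 -> mem[0x8d]=0x66, sp=0x8d
body[0] mov  r2, r3 -> r2=0xa1
body[1] add  r1, r3, r5 -> r1=0x32
body[2] sub  r2, r1, r1 -> r2=0x00
body[3] mov  r2, r4 -> r2=0x23
epilogue: pop r2=0x66, sp=0x8e
prologue pushed ['r2'] at ['0x8d']

MEM = 0x66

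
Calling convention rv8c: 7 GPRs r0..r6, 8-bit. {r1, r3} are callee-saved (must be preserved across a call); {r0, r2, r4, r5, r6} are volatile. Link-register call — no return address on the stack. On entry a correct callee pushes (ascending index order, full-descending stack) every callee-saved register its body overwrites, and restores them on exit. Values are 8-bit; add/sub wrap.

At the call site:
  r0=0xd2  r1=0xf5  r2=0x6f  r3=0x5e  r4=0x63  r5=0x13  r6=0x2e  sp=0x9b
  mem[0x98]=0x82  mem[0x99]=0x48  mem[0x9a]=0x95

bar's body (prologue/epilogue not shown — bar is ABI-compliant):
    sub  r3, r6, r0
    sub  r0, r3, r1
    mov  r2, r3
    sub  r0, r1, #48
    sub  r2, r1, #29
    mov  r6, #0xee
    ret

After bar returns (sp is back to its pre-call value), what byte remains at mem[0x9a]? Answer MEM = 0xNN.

MEM = 0x5e

prologue: push r3 -> mem[0x9a]=0x5e, sp=0x9a
body[0] sub  r3, r6, r0 -> r3=0x5c
body[1] sub  r0, r3, r1 -> r0=0x67
body[2] mov  r2, r3 -> r2=0x5c
body[3] sub  r0, r1, #48 -> r0=0xc5
body[4] sub  r2, r1, #29 -> r2=0xd8
body[5] mov  r6, #0xee -> r6=0xee
epilogue: pop r3=0x5e, sp=0x9b
prologue pushed ['r3'] at ['0x9a']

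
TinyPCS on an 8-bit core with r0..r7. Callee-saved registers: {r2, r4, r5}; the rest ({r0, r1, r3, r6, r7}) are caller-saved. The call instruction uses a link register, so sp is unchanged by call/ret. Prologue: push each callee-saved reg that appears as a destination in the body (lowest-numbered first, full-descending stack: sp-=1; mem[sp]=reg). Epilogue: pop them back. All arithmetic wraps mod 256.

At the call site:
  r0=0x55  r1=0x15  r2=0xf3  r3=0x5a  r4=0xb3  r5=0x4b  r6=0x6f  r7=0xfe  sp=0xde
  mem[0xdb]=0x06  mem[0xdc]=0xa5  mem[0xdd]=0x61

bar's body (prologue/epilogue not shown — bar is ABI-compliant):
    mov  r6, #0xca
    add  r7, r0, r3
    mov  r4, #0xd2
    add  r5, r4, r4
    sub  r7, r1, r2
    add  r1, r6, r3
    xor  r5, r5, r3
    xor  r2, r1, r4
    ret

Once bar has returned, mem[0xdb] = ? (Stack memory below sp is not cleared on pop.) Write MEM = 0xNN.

MEM = 0x4b

prologue: push r2 -> mem[0xdd]=0xf3, sp=0xdd
prologue: push r4 -> mem[0xdc]=0xb3, sp=0xdc
prologue: push r5 -> mem[0xdb]=0x4b, sp=0xdb
body[0] mov  r6, #0xca -> r6=0xca
body[1] add  r7, r0, r3 -> r7=0xaf
body[2] mov  r4, #0xd2 -> r4=0xd2
body[3] add  r5, r4, r4 -> r5=0xa4
body[4] sub  r7, r1, r2 -> r7=0x22
body[5] add  r1, r6, r3 -> r1=0x24
body[6] xor  r5, r5, r3 -> r5=0xfe
body[7] xor  r2, r1, r4 -> r2=0xf6
epilogue: pop r5=0x4b, sp=0xdc
epilogue: pop r4=0xb3, sp=0xdd
epilogue: pop r2=0xf3, sp=0xde
prologue pushed ['r2', 'r4', 'r5'] at ['0xdd', '0xdc', '0xdb']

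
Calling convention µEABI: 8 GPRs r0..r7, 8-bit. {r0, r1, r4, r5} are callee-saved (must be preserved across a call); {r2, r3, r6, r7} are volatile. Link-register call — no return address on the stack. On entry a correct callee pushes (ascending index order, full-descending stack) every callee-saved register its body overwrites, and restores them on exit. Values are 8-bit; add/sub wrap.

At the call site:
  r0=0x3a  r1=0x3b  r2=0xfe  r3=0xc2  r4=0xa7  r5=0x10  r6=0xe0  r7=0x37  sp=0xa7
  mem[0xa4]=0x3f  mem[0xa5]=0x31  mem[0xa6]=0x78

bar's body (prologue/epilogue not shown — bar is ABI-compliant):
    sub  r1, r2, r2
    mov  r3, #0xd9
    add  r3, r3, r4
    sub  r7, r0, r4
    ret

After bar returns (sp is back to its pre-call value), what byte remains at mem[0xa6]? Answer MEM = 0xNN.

prologue: push r1 → mem[0xa6]=0x3b, sp=0xa6
body[0] sub  r1, r2, r2 → r1=0x00
body[1] mov  r3, #0xd9 → r3=0xd9
body[2] add  r3, r3, r4 → r3=0x80
body[3] sub  r7, r0, r4 → r7=0x93
epilogue: pop r1=0x3b, sp=0xa7
prologue pushed ['r1'] at ['0xa6']

MEM = 0x3b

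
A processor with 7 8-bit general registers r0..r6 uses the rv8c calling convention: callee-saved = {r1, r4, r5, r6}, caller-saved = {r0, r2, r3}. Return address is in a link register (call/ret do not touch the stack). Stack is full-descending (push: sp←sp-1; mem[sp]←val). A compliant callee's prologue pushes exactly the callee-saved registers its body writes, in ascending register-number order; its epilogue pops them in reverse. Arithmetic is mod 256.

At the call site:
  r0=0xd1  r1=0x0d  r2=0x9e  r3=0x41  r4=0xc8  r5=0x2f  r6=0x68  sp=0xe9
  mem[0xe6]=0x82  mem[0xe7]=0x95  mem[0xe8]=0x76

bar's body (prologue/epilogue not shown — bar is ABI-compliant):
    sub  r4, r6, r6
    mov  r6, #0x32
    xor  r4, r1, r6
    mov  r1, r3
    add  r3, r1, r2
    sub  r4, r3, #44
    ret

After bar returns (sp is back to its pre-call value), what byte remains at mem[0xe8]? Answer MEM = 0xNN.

MEM = 0x0d

prologue: push r1 → mem[0xe8]=0x0d, sp=0xe8
prologue: push r4 → mem[0xe7]=0xc8, sp=0xe7
prologue: push r6 → mem[0xe6]=0x68, sp=0xe6
body[0] sub  r4, r6, r6 → r4=0x00
body[1] mov  r6, #0x32 → r6=0x32
body[2] xor  r4, r1, r6 → r4=0x3f
body[3] mov  r1, r3 → r1=0x41
body[4] add  r3, r1, r2 → r3=0xdf
body[5] sub  r4, r3, #44 → r4=0xb3
epilogue: pop r6=0x68, sp=0xe7
epilogue: pop r4=0xc8, sp=0xe8
epilogue: pop r1=0x0d, sp=0xe9
prologue pushed ['r1', 'r4', 'r6'] at ['0xe8', '0xe7', '0xe6']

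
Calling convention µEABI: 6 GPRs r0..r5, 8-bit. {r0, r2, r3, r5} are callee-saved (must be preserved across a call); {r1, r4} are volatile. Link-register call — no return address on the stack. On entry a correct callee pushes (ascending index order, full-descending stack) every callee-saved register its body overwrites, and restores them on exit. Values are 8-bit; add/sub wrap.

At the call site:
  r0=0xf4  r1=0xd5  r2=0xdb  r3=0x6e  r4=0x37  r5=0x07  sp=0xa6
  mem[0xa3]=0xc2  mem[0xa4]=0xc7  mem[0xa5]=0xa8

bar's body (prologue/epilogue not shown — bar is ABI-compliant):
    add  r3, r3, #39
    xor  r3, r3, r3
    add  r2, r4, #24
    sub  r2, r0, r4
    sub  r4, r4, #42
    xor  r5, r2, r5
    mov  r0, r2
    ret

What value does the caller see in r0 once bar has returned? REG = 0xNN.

REG = 0xf4

prologue: push r0 -> mem[0xa5]=0xf4, sp=0xa5
prologue: push r2 -> mem[0xa4]=0xdb, sp=0xa4
prologue: push r3 -> mem[0xa3]=0x6e, sp=0xa3
prologue: push r5 -> mem[0xa2]=0x07, sp=0xa2
body[0] add  r3, r3, #39 -> r3=0x95
body[1] xor  r3, r3, r3 -> r3=0x00
body[2] add  r2, r4, #24 -> r2=0x4f
body[3] sub  r2, r0, r4 -> r2=0xbd
body[4] sub  r4, r4, #42 -> r4=0x0d
body[5] xor  r5, r2, r5 -> r5=0xba
body[6] mov  r0, r2 -> r0=0xbd
epilogue: pop r5=0x07, sp=0xa3
epilogue: pop r3=0x6e, sp=0xa4
epilogue: pop r2=0xdb, sp=0xa5
epilogue: pop r0=0xf4, sp=0xa6
r0 is callee-saved -> restored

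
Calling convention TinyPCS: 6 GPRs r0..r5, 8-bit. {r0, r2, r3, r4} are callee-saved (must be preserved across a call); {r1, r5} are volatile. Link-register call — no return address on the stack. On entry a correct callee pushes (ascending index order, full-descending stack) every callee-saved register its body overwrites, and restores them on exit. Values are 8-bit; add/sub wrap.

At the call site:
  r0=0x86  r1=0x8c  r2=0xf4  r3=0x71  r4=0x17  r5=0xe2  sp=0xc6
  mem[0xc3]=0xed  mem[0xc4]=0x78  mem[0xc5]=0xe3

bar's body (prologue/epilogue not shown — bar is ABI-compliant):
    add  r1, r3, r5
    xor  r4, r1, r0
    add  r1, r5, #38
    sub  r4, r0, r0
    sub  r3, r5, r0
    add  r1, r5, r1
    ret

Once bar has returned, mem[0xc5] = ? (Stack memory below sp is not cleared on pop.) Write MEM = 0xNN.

MEM = 0x71

prologue: push r3 -> mem[0xc5]=0x71, sp=0xc5
prologue: push r4 -> mem[0xc4]=0x17, sp=0xc4
body[0] add  r1, r3, r5 -> r1=0x53
body[1] xor  r4, r1, r0 -> r4=0xd5
body[2] add  r1, r5, #38 -> r1=0x08
body[3] sub  r4, r0, r0 -> r4=0x00
body[4] sub  r3, r5, r0 -> r3=0x5c
body[5] add  r1, r5, r1 -> r1=0xea
epilogue: pop r4=0x17, sp=0xc5
epilogue: pop r3=0x71, sp=0xc6
prologue pushed ['r3', 'r4'] at ['0xc5', '0xc4']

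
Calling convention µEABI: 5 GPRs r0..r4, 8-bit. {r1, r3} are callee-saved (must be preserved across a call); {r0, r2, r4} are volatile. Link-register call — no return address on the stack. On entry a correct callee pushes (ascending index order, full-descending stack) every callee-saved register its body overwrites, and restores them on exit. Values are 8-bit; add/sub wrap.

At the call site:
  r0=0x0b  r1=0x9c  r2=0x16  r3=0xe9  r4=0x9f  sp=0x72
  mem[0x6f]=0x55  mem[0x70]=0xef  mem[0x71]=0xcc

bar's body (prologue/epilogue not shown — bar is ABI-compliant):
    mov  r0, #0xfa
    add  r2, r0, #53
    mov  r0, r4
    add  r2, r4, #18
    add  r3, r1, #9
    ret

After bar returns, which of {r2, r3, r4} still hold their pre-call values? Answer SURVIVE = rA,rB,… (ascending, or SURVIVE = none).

prologue: push r3 → mem[0x71]=0xe9, sp=0x71
body[0] mov  r0, #0xfa → r0=0xfa
body[1] add  r2, r0, #53 → r2=0x2f
body[2] mov  r0, r4 → r0=0x9f
body[3] add  r2, r4, #18 → r2=0xb1
body[4] add  r3, r1, #9 → r3=0xa5
epilogue: pop r3=0xe9, sp=0x72
r2: caller-saved, written=True
r3: callee-saved, written=True
r4: caller-saved, written=False

SURVIVE = r3,r4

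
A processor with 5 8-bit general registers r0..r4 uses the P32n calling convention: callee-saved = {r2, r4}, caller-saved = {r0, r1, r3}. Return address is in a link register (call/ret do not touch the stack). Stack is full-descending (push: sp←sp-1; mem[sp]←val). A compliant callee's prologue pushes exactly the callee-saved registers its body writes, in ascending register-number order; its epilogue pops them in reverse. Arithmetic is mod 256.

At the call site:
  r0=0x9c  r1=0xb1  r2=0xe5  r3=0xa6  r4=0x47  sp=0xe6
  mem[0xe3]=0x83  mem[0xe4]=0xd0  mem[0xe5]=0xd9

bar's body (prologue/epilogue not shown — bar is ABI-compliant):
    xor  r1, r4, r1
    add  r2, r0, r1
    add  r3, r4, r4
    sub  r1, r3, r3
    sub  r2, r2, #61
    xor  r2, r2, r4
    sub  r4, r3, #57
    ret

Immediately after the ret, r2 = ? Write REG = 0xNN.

REG = 0xe5

prologue: push r2 → mem[0xe5]=0xe5, sp=0xe5
prologue: push r4 → mem[0xe4]=0x47, sp=0xe4
body[0] xor  r1, r4, r1 → r1=0xf6
body[1] add  r2, r0, r1 → r2=0x92
body[2] add  r3, r4, r4 → r3=0x8e
body[3] sub  r1, r3, r3 → r1=0x00
body[4] sub  r2, r2, #61 → r2=0x55
body[5] xor  r2, r2, r4 → r2=0x12
body[6] sub  r4, r3, #57 → r4=0x55
epilogue: pop r4=0x47, sp=0xe5
epilogue: pop r2=0xe5, sp=0xe6
r2 is callee-saved → restored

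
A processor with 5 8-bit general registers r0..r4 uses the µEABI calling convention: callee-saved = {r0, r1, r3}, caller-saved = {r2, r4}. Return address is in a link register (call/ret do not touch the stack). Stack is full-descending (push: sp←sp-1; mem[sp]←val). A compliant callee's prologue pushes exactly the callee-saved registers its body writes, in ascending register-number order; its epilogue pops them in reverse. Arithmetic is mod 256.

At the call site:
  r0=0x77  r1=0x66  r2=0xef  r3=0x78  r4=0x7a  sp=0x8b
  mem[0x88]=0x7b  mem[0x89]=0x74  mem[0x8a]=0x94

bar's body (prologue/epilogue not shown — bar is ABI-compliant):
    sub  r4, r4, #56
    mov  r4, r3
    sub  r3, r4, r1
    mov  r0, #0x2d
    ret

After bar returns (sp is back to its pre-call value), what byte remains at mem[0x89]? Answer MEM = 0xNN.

MEM = 0x78

prologue: push r0 → mem[0x8a]=0x77, sp=0x8a
prologue: push r3 → mem[0x89]=0x78, sp=0x89
body[0] sub  r4, r4, #56 → r4=0x42
body[1] mov  r4, r3 → r4=0x78
body[2] sub  r3, r4, r1 → r3=0x12
body[3] mov  r0, #0x2d → r0=0x2d
epilogue: pop r3=0x78, sp=0x8a
epilogue: pop r0=0x77, sp=0x8b
prologue pushed ['r0', 'r3'] at ['0x8a', '0x89']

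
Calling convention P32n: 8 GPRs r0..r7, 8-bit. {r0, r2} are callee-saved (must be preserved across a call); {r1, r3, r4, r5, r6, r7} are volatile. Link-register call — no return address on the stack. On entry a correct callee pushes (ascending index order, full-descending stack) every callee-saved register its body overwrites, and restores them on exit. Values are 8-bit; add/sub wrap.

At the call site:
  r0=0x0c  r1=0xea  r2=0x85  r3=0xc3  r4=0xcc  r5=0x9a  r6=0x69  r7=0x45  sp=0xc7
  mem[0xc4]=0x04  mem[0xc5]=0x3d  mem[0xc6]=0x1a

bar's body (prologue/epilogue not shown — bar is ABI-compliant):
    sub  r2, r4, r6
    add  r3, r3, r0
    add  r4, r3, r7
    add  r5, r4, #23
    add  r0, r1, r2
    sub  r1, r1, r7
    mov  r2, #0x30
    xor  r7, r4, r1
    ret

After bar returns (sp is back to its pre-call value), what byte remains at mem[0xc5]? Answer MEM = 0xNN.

MEM = 0x85

prologue: push r0 → mem[0xc6]=0x0c, sp=0xc6
prologue: push r2 → mem[0xc5]=0x85, sp=0xc5
body[0] sub  r2, r4, r6 → r2=0x63
body[1] add  r3, r3, r0 → r3=0xcf
body[2] add  r4, r3, r7 → r4=0x14
body[3] add  r5, r4, #23 → r5=0x2b
body[4] add  r0, r1, r2 → r0=0x4d
body[5] sub  r1, r1, r7 → r1=0xa5
body[6] mov  r2, #0x30 → r2=0x30
body[7] xor  r7, r4, r1 → r7=0xb1
epilogue: pop r2=0x85, sp=0xc6
epilogue: pop r0=0x0c, sp=0xc7
prologue pushed ['r0', 'r2'] at ['0xc6', '0xc5']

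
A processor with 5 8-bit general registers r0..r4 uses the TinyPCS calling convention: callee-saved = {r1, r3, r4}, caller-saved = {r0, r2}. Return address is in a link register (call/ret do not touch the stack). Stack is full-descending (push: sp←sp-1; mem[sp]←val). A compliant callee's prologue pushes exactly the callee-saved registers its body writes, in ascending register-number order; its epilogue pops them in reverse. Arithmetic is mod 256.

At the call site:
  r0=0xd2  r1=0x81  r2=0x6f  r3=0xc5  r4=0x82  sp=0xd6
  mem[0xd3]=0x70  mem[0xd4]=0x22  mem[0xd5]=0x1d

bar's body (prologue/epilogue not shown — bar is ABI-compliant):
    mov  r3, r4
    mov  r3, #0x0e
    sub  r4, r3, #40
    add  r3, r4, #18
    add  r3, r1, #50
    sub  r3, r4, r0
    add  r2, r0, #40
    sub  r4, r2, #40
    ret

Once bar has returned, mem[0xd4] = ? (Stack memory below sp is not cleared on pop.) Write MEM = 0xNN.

MEM = 0x82

prologue: push r3 -> mem[0xd5]=0xc5, sp=0xd5
prologue: push r4 -> mem[0xd4]=0x82, sp=0xd4
body[0] mov  r3, r4 -> r3=0x82
body[1] mov  r3, #0x0e -> r3=0x0e
body[2] sub  r4, r3, #40 -> r4=0xe6
body[3] add  r3, r4, #18 -> r3=0xf8
body[4] add  r3, r1, #50 -> r3=0xb3
body[5] sub  r3, r4, r0 -> r3=0x14
body[6] add  r2, r0, #40 -> r2=0xfa
body[7] sub  r4, r2, #40 -> r4=0xd2
epilogue: pop r4=0x82, sp=0xd5
epilogue: pop r3=0xc5, sp=0xd6
prologue pushed ['r3', 'r4'] at ['0xd5', '0xd4']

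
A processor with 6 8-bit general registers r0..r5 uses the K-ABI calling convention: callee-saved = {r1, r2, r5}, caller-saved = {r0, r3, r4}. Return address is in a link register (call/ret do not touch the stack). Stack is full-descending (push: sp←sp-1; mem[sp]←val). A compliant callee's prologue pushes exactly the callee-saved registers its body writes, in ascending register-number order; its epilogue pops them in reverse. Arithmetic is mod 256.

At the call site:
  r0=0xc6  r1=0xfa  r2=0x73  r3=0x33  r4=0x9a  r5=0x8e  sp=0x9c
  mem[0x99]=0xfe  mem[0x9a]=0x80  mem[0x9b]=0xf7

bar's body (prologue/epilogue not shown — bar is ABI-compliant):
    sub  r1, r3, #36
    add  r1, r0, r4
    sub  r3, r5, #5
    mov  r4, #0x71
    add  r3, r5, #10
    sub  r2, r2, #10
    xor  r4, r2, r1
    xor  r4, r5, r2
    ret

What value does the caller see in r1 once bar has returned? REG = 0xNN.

prologue: push r1 → mem[0x9b]=0xfa, sp=0x9b
prologue: push r2 → mem[0x9a]=0x73, sp=0x9a
body[0] sub  r1, r3, #36 → r1=0x0f
body[1] add  r1, r0, r4 → r1=0x60
body[2] sub  r3, r5, #5 → r3=0x89
body[3] mov  r4, #0x71 → r4=0x71
body[4] add  r3, r5, #10 → r3=0x98
body[5] sub  r2, r2, #10 → r2=0x69
body[6] xor  r4, r2, r1 → r4=0x09
body[7] xor  r4, r5, r2 → r4=0xe7
epilogue: pop r2=0x73, sp=0x9b
epilogue: pop r1=0xfa, sp=0x9c
r1 is callee-saved → restored

REG = 0xfa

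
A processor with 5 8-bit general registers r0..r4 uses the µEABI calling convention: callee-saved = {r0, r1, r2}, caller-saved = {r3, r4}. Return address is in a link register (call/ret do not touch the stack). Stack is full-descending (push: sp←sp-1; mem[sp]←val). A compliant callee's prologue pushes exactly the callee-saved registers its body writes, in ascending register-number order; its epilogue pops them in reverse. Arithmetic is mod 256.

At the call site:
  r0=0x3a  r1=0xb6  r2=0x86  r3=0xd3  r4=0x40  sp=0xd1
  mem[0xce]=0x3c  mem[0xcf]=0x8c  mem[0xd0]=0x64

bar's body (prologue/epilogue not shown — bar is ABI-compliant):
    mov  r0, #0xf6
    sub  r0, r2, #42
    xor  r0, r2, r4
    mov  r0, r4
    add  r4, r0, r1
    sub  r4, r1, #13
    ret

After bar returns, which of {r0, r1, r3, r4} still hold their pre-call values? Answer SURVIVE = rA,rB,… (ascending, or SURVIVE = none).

SURVIVE = r0,r1,r3

prologue: push r0 -> mem[0xd0]=0x3a, sp=0xd0
body[0] mov  r0, #0xf6 -> r0=0xf6
body[1] sub  r0, r2, #42 -> r0=0x5c
body[2] xor  r0, r2, r4 -> r0=0xc6
body[3] mov  r0, r4 -> r0=0x40
body[4] add  r4, r0, r1 -> r4=0xf6
body[5] sub  r4, r1, #13 -> r4=0xa9
epilogue: pop r0=0x3a, sp=0xd1
r0: callee-saved, written=True
r1: callee-saved, written=False
r3: caller-saved, written=False
r4: caller-saved, written=True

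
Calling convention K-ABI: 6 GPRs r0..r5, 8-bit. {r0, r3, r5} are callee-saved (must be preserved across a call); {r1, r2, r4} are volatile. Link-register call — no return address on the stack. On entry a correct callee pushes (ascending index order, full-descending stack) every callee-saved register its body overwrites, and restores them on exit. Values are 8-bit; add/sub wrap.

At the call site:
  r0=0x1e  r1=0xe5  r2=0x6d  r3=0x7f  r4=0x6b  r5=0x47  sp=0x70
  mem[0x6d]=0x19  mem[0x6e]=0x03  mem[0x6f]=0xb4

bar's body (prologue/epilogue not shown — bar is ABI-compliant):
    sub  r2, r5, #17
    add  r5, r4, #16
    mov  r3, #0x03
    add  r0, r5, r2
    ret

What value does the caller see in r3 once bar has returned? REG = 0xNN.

REG = 0x7f

prologue: push r0 → mem[0x6f]=0x1e, sp=0x6f
prologue: push r3 → mem[0x6e]=0x7f, sp=0x6e
prologue: push r5 → mem[0x6d]=0x47, sp=0x6d
body[0] sub  r2, r5, #17 → r2=0x36
body[1] add  r5, r4, #16 → r5=0x7b
body[2] mov  r3, #0x03 → r3=0x03
body[3] add  r0, r5, r2 → r0=0xb1
epilogue: pop r5=0x47, sp=0x6e
epilogue: pop r3=0x7f, sp=0x6f
epilogue: pop r0=0x1e, sp=0x70
r3 is callee-saved → restored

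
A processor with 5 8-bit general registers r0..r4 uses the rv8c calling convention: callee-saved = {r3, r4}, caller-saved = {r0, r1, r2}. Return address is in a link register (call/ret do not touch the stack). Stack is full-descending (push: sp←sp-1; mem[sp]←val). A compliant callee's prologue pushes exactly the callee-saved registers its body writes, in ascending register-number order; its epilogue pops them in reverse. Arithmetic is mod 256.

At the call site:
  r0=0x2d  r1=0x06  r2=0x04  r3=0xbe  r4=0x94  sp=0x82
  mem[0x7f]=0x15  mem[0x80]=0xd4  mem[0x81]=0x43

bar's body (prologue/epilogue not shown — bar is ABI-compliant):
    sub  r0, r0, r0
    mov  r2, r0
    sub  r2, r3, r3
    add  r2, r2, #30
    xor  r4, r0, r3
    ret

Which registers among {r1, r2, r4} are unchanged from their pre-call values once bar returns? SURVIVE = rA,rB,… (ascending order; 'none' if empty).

prologue: push r4 → mem[0x81]=0x94, sp=0x81
body[0] sub  r0, r0, r0 → r0=0x00
body[1] mov  r2, r0 → r2=0x00
body[2] sub  r2, r3, r3 → r2=0x00
body[3] add  r2, r2, #30 → r2=0x1e
body[4] xor  r4, r0, r3 → r4=0xbe
epilogue: pop r4=0x94, sp=0x82
r1: caller-saved, written=False
r2: caller-saved, written=True
r4: callee-saved, written=True

SURVIVE = r1,r4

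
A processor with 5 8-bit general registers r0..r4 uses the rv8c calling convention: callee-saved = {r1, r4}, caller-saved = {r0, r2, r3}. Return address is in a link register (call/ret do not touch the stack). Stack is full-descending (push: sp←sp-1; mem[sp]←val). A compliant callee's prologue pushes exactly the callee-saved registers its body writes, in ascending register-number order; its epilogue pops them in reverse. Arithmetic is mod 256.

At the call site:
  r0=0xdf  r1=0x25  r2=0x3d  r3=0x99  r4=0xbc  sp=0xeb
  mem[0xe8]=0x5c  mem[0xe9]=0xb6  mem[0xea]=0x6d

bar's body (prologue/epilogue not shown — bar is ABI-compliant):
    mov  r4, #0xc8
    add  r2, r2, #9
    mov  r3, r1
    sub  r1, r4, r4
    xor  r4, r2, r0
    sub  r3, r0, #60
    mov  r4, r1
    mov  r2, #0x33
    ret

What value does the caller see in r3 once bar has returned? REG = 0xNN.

REG = 0xa3

prologue: push r1 → mem[0xea]=0x25, sp=0xea
prologue: push r4 → mem[0xe9]=0xbc, sp=0xe9
body[0] mov  r4, #0xc8 → r4=0xc8
body[1] add  r2, r2, #9 → r2=0x46
body[2] mov  r3, r1 → r3=0x25
body[3] sub  r1, r4, r4 → r1=0x00
body[4] xor  r4, r2, r0 → r4=0x99
body[5] sub  r3, r0, #60 → r3=0xa3
body[6] mov  r4, r1 → r4=0x00
body[7] mov  r2, #0x33 → r2=0x33
epilogue: pop r4=0xbc, sp=0xea
epilogue: pop r1=0x25, sp=0xeb
r3 is caller-saved → body value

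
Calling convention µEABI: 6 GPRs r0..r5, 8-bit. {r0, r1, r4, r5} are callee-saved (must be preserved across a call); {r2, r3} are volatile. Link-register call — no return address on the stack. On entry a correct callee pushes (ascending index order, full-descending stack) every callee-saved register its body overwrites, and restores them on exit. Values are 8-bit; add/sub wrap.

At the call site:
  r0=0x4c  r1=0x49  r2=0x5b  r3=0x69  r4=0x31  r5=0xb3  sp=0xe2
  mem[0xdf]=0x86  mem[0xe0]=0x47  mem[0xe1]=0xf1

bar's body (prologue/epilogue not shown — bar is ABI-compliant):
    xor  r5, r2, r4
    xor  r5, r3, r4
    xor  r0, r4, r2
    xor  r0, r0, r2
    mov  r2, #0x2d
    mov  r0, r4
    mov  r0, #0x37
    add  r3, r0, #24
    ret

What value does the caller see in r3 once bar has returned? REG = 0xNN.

REG = 0x4f

prologue: push r0 → mem[0xe1]=0x4c, sp=0xe1
prologue: push r5 → mem[0xe0]=0xb3, sp=0xe0
body[0] xor  r5, r2, r4 → r5=0x6a
body[1] xor  r5, r3, r4 → r5=0x58
body[2] xor  r0, r4, r2 → r0=0x6a
body[3] xor  r0, r0, r2 → r0=0x31
body[4] mov  r2, #0x2d → r2=0x2d
body[5] mov  r0, r4 → r0=0x31
body[6] mov  r0, #0x37 → r0=0x37
body[7] add  r3, r0, #24 → r3=0x4f
epilogue: pop r5=0xb3, sp=0xe1
epilogue: pop r0=0x4c, sp=0xe2
r3 is caller-saved → body value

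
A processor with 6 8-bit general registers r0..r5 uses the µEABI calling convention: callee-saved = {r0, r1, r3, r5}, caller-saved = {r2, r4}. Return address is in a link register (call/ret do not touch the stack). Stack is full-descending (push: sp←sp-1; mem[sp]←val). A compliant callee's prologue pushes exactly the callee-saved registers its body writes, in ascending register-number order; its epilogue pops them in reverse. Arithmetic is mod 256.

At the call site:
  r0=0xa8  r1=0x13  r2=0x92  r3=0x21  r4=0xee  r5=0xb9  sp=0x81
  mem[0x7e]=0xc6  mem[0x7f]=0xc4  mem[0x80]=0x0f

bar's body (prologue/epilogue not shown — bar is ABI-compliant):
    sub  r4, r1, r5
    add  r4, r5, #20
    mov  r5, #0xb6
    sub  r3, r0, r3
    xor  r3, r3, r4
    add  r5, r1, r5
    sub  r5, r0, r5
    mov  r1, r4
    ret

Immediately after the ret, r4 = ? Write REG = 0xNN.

prologue: push r1 -> mem[0x80]=0x13, sp=0x80
prologue: push r3 -> mem[0x7f]=0x21, sp=0x7f
prologue: push r5 -> mem[0x7e]=0xb9, sp=0x7e
body[0] sub  r4, r1, r5 -> r4=0x5a
body[1] add  r4, r5, #20 -> r4=0xcd
body[2] mov  r5, #0xb6 -> r5=0xb6
body[3] sub  r3, r0, r3 -> r3=0x87
body[4] xor  r3, r3, r4 -> r3=0x4a
body[5] add  r5, r1, r5 -> r5=0xc9
body[6] sub  r5, r0, r5 -> r5=0xdf
body[7] mov  r1, r4 -> r1=0xcd
epilogue: pop r5=0xb9, sp=0x7f
epilogue: pop r3=0x21, sp=0x80
epilogue: pop r1=0x13, sp=0x81
r4 is caller-saved -> body value

REG = 0xcd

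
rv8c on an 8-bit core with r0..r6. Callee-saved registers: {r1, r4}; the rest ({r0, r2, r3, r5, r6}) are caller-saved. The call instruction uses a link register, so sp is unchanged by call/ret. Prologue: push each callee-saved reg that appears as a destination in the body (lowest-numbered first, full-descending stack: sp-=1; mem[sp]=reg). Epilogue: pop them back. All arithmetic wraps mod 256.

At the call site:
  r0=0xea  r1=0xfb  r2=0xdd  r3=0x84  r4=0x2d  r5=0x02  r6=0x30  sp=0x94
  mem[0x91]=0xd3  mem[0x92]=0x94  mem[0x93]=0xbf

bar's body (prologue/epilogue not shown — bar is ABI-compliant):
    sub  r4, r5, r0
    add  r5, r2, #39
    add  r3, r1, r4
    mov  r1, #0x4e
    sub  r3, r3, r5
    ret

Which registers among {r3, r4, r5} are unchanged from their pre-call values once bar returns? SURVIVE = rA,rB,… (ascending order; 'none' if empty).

prologue: push r1 -> mem[0x93]=0xfb, sp=0x93
prologue: push r4 -> mem[0x92]=0x2d, sp=0x92
body[0] sub  r4, r5, r0 -> r4=0x18
body[1] add  r5, r2, #39 -> r5=0x04
body[2] add  r3, r1, r4 -> r3=0x13
body[3] mov  r1, #0x4e -> r1=0x4e
body[4] sub  r3, r3, r5 -> r3=0x0f
epilogue: pop r4=0x2d, sp=0x93
epilogue: pop r1=0xfb, sp=0x94
r3: caller-saved, written=True
r4: callee-saved, written=True
r5: caller-saved, written=True

SURVIVE = r4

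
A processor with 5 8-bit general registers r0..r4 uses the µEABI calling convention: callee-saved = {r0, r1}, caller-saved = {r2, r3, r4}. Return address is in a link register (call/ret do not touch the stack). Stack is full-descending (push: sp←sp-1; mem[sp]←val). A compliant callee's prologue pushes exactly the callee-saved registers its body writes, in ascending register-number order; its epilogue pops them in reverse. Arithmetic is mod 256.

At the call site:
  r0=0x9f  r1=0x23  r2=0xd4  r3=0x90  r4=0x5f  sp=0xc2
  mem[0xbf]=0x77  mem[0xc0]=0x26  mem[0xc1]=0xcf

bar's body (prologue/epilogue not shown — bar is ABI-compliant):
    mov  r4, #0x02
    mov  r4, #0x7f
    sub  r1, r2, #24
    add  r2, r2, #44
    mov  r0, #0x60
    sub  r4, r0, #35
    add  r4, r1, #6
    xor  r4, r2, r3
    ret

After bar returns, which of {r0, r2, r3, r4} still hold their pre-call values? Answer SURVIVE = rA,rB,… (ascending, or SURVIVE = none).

SURVIVE = r0,r3

prologue: push r0 → mem[0xc1]=0x9f, sp=0xc1
prologue: push r1 → mem[0xc0]=0x23, sp=0xc0
body[0] mov  r4, #0x02 → r4=0x02
body[1] mov  r4, #0x7f → r4=0x7f
body[2] sub  r1, r2, #24 → r1=0xbc
body[3] add  r2, r2, #44 → r2=0x00
body[4] mov  r0, #0x60 → r0=0x60
body[5] sub  r4, r0, #35 → r4=0x3d
body[6] add  r4, r1, #6 → r4=0xc2
body[7] xor  r4, r2, r3 → r4=0x90
epilogue: pop r1=0x23, sp=0xc1
epilogue: pop r0=0x9f, sp=0xc2
r0: callee-saved, written=True
r2: caller-saved, written=True
r3: caller-saved, written=False
r4: caller-saved, written=True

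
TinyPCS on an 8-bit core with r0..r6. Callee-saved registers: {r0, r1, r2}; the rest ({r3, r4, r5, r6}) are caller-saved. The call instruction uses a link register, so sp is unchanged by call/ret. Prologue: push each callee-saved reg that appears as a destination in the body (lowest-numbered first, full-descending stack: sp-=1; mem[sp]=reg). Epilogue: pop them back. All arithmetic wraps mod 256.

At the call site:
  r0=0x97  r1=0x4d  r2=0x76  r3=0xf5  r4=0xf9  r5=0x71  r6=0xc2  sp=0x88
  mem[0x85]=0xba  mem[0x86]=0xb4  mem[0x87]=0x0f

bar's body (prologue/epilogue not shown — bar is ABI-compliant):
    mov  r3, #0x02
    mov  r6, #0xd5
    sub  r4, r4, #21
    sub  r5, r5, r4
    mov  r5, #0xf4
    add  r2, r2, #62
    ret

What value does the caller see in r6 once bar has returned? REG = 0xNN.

prologue: push r2 -> mem[0x87]=0x76, sp=0x87
body[0] mov  r3, #0x02 -> r3=0x02
body[1] mov  r6, #0xd5 -> r6=0xd5
body[2] sub  r4, r4, #21 -> r4=0xe4
body[3] sub  r5, r5, r4 -> r5=0x8d
body[4] mov  r5, #0xf4 -> r5=0xf4
body[5] add  r2, r2, #62 -> r2=0xb4
epilogue: pop r2=0x76, sp=0x88
r6 is caller-saved -> body value

REG = 0xd5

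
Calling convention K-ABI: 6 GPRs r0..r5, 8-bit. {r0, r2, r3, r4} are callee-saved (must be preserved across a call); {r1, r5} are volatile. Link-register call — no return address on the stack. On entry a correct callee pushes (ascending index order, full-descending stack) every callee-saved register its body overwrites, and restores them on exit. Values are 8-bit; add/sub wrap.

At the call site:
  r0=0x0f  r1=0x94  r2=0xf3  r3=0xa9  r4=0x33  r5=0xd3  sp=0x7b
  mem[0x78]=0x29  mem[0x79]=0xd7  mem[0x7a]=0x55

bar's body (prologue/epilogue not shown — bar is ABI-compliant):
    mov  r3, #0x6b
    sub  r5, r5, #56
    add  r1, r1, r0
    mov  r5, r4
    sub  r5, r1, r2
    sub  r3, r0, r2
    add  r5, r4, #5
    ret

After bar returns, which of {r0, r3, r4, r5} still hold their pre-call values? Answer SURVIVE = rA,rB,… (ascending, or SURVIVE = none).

SURVIVE = r0,r3,r4

prologue: push r3 -> mem[0x7a]=0xa9, sp=0x7a
body[0] mov  r3, #0x6b -> r3=0x6b
body[1] sub  r5, r5, #56 -> r5=0x9b
body[2] add  r1, r1, r0 -> r1=0xa3
body[3] mov  r5, r4 -> r5=0x33
body[4] sub  r5, r1, r2 -> r5=0xb0
body[5] sub  r3, r0, r2 -> r3=0x1c
body[6] add  r5, r4, #5 -> r5=0x38
epilogue: pop r3=0xa9, sp=0x7b
r0: callee-saved, written=False
r3: callee-saved, written=True
r4: callee-saved, written=False
r5: caller-saved, written=True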